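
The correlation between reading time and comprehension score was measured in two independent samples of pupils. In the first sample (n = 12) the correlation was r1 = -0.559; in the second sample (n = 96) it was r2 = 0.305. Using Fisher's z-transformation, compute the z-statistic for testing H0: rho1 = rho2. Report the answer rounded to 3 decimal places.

Fisher z-transforms: z1 = atanh(-0.559) = -0.631377, z2 = atanh(0.305) = 0.315023; difference d = -0.946400
Var(d) = 1/9 + 1/93 = 0.1111111 + 0.0107527 = 0.1218638
z = d/√Var(d) = -0.946400 / √0.1218638 = -0.946400 / 0.349090 = -2.711

-2.711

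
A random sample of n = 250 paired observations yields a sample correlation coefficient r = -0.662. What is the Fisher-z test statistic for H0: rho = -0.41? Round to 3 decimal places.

-5.670

z_r = atanh(-0.662) = -0.796366,  z_0 = atanh(-0.41) = -0.435611
SE = 1/√(n−3) = 1/√247 = 0.063628
z = (z_r − z_0)/SE = (-0.796366 − (-0.435611)) / 0.063628 = -0.360755 / 0.063628 = -5.670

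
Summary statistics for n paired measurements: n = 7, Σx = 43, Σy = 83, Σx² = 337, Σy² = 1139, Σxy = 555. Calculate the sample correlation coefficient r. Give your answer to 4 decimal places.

0.4250

Numerator: nΣxy − (Σx)(Σy) = 7·555 − (43)(83) = 316
Denominator: √[(nΣx²−(Σx)²)(nΣy²−(Σy)²)]
  nΣx²−(Σx)² = 7·337 − 1849 = 510;  nΣy²−(Σy)² = 7·1139 − 6889 = 1084
  √(510·1084) = √552840 = 743.5321
r = 316 / 743.5321 = 0.4250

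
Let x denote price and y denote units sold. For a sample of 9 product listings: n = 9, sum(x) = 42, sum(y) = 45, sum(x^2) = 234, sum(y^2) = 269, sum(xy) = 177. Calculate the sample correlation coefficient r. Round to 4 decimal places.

S_xy = nΣxy − ΣxΣy = 9·177 − 42·45 = 1593 − 1890 = -297
S_xx = nΣx² − (Σx)² = 9·234 − 42² = 2106 − 1764 = 342
S_yy = nΣy² − (Σy)² = 9·269 − 45² = 2421 − 2025 = 396
r = S_xy / √(S_xx·S_yy) = -297 / √(342·396) = -297 / √135432 = -297 / 368.0109 = -0.8070

-0.8070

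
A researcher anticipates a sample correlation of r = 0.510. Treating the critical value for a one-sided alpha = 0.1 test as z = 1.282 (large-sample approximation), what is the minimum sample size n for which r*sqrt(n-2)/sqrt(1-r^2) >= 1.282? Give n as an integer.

7

Need r·√(n−2)/√(1−r²) ≥ 1.282
√(n−2) ≥ 1.282·√(1−0.260100) / 0.510 = 1.282·0.860174 / 0.510 = 2.1622
n−2 ≥ 4.6751  ⇒  n ≥ 6.6751
Smallest integer n = 7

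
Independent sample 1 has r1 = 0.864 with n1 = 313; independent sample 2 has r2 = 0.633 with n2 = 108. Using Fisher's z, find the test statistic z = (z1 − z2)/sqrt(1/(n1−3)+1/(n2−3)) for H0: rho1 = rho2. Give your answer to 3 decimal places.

4.982

Fisher z-transforms: z1 = atanh(0.864) = 1.308913, z2 = atanh(0.633) = 0.746406; difference d = 0.562507
Var(d) = 1/310 + 1/105 = 0.0032258 + 0.0095238 = 0.0127496
z = d/√Var(d) = 0.562507 / √0.0127496 = 0.562507 / 0.112914 = 4.982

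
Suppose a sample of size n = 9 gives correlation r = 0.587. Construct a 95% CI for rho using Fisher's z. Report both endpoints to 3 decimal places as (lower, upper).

(-0.126, 0.900)

z_r = atanh(0.587) = 0.673077;  SE = 1/√(n−3) = 1/√6 = 0.408248
z-limits: 0.673077 ± 1.960·0.408248 = 0.673077 ± 0.800166 = [-0.127089, 1.473243]
ρ-limits: (tanh -0.127089, tanh 1.473243) = (-0.126, 0.900)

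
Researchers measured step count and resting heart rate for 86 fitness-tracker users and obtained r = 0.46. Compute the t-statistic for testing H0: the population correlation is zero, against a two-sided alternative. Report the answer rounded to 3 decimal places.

4.748

1 − r² = 1 − 0.2116 = 0.7884;  √(1−r²) = 0.887919
√(n−2) = √84 = 9.165151
t = r·√(n−2)/√(1−r²) = 0.46 · 9.165151 / 0.887919 = 4.748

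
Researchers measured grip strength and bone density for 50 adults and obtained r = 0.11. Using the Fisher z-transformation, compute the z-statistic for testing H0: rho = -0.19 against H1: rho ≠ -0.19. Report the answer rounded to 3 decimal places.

2.076

Fisher z: atanh(0.11) = 0.110447, atanh(-0.19) = -0.192337
z = (z_r − z_0)·√(n−3) = (0.110447 − (-0.192337))·√47 = 0.302784 · 6.855655 = 2.076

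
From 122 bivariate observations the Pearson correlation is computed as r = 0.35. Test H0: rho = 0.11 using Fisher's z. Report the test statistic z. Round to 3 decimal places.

Fisher z: atanh(0.35) = 0.365444, atanh(0.11) = 0.110447
z = (z_r − z_0)·√(n−3) = (0.365444 − 0.110447)·√119 = 0.254997 · 10.908712 = 2.782

2.782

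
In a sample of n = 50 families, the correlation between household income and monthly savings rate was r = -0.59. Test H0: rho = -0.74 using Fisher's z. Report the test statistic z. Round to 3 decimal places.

1.870

Fisher z: atanh(-0.59) = -0.677666, atanh(-0.74) = -0.950479
z = (z_r − z_0)·√(n−3) = (-0.677666 − (-0.950479))·√47 = 0.272813 · 6.855655 = 1.870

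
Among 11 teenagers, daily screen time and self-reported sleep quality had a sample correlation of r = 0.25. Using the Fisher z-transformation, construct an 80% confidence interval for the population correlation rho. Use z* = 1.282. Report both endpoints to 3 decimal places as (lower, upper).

z_r = atanh(0.25) = 0.255413;  SE = 1/√(n−3) = 1/√8 = 0.353553
z-limits: 0.255413 ± 1.282·0.353553 = 0.255413 ± 0.453255 = [-0.197842, 0.708668]
ρ-limits: (tanh -0.197842, tanh 0.708668) = (-0.195, 0.610)

(-0.195, 0.610)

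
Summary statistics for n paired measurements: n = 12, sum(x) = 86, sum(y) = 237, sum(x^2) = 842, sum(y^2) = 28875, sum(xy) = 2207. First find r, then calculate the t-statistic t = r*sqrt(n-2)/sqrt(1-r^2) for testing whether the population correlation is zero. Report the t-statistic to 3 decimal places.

Numerator: nΣxy − (Σx)(Σy) = 12·2207 − (86)(237) = 6102
Denominator: √[(nΣx²−(Σx)²)(nΣy²−(Σy)²)]
  nΣx²−(Σx)² = 12·842 − 7396 = 2708;  nΣy²−(Σy)² = 12·28875 − 56169 = 290331
  √(2708·290331) = √786216348 = 28039.5497
r = 6102 / 28039.5497 = 0.2176
t = r·√(n−2)/√(1−r²) = 0.2176·√10 / √(1−0.047350) = 0.688112 / 0.976038 = 0.705

0.705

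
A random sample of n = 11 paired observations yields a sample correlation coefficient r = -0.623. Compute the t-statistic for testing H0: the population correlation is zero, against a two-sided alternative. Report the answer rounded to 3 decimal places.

-2.389

1 − r² = 1 − 0.388129 = 0.611871;  √(1−r²) = 0.782222
√(n−2) = √9 = 3.000000
t = r·√(n−2)/√(1−r²) = -0.623 · 3.000000 / 0.782222 = -2.389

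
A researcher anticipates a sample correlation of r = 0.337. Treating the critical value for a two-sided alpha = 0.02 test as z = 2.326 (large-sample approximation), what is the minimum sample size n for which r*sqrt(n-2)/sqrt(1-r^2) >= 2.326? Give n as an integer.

45

Need r·√(n−2)/√(1−r²) ≥ 2.326
√(n−2) ≥ 2.326·√(1−0.113569) / 0.337 = 2.326·0.941505 / 0.337 = 6.4983
n−2 ≥ 42.2279  ⇒  n ≥ 44.2279
Smallest integer n = 45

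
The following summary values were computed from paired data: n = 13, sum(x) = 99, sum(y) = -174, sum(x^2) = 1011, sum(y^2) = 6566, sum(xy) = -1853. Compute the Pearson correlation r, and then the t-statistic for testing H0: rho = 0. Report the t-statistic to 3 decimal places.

S_xy = nΣxy − ΣxΣy = 13·(-1853) − 99·(-174) = -24089 − (-17226) = -6863
S_xx = nΣx² − (Σx)² = 13·1011 − 99² = 13143 − 9801 = 3342
S_yy = nΣy² − (Σy)² = 13·6566 − (-174)² = 85358 − 30276 = 55082
r = S_xy / √(S_xx·S_yy) = -6863 / √(3342·55082) = -6863 / √184084044 = -6863 / 13567.7575 = -0.5058
t = r·√(n−2)/√(1−r²) = -0.5058·√11 / √(1−0.255834) = -1.677549 / 0.862651 = -1.945

-1.945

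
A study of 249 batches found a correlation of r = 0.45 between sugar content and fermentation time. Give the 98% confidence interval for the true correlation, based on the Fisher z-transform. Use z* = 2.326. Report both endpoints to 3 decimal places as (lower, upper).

Fisher z: z_r = atanh(r) = ½·ln((1+0.45)/(1−0.45)) = 0.484700
SE(z) = 1/√(n−3) = 1/√246 = 0.063758
98% ⇒ z* = 2.326; margin = 2.326·0.063758 = 0.148301
CI on z-scale: (0.336399, 0.633001)
Back-transform: tanh(0.336399) = 0.324259, tanh(0.633001) = 0.560115

(0.324, 0.560)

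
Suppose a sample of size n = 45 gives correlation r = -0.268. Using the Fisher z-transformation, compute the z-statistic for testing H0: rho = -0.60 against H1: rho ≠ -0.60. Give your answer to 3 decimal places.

z_r = atanh(-0.268) = -0.274708,  z_0 = atanh(-0.60) = -0.693147
SE = 1/√(n−3) = 1/√42 = 0.154303
z = (z_r − z_0)/SE = (-0.274708 − (-0.693147)) / 0.154303 = 0.418439 / 0.154303 = 2.712

2.712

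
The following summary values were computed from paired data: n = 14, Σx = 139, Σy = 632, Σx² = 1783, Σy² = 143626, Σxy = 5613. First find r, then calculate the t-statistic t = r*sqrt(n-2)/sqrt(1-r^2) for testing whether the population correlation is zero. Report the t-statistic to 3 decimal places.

-0.338

S_xy = nΣxy − ΣxΣy = 14·5613 − 139·632 = 78582 − 87848 = -9266
S_xx = nΣx² − (Σx)² = 14·1783 − 139² = 24962 − 19321 = 5641
S_yy = nΣy² − (Σy)² = 14·143626 − 632² = 2010764 − 399424 = 1611340
r = S_xy / √(S_xx·S_yy) = -9266 / √(5641·1611340) = -9266 / √9089568940 = -9266 / 95339.2309 = -0.0972
t = r·√(n−2)/√(1−r²) = -0.0972·√12 / √(1−0.009448) = -0.336711 / 0.995265 = -0.338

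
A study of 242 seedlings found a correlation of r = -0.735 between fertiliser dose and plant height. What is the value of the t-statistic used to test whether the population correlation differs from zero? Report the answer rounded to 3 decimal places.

-16.793

1 − r² = 1 − 0.540225 = 0.459775;  √(1−r²) = 0.678067
√(n−2) = √240 = 15.491933
t = r·√(n−2)/√(1−r²) = -0.735 · 15.491933 / 0.678067 = -16.793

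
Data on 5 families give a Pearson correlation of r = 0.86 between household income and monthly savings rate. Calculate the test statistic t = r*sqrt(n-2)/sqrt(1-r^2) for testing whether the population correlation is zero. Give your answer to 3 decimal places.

2.919

t = r·√(n−2) / √(1−r²) with r = 0.86, n = 5
  = 0.86·√3 / √(1 − 0.7396)
  = 0.86·1.732051 / 0.510294
  = 1.489564 / 0.510294 = 2.919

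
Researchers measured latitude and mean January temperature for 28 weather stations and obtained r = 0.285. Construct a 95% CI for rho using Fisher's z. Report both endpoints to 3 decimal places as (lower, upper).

(-0.099, 0.595)

Fisher z: z_r = atanh(r) = ½·ln((1+0.285)/(1−0.285)) = 0.293116
SE(z) = 1/√(n−3) = 1/√25 = 0.200000
95% ⇒ z* = 1.960; margin = 1.960·0.200000 = 0.392000
CI on z-scale: (-0.098884, 0.685116)
Back-transform: tanh(-0.098884) = -0.098563, tanh(0.685116) = 0.594835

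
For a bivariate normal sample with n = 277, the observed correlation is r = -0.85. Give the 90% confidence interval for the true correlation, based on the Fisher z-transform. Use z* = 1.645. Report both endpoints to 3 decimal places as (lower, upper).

(-0.875, -0.820)

Fisher z: z_r = atanh(r) = ½·ln((1+(-0.85))/(1−(-0.85))) = -1.256153
SE(z) = 1/√(n−3) = 1/√274 = 0.060412
90% ⇒ z* = 1.645; margin = 1.645·0.060412 = 0.099378
CI on z-scale: (-1.355531, -1.156775)
Back-transform: tanh(-1.355531) = -0.875352, tanh(-1.156775) = -0.819986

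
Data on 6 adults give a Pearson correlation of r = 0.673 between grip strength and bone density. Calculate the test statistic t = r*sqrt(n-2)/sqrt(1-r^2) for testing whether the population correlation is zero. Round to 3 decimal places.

1 − r² = 1 − 0.452929 = 0.547071;  √(1−r²) = 0.739642
√(n−2) = √4 = 2.000000
t = r·√(n−2)/√(1−r²) = 0.673 · 2.000000 / 0.739642 = 1.820

1.820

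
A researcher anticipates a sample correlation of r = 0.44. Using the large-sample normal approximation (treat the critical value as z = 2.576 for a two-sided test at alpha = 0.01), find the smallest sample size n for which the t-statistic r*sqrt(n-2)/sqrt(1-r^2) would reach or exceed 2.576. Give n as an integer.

Need r·√(n−2)/√(1−r²) ≥ 2.576
√(n−2) ≥ 2.576·√(1−0.1936) / 0.44 = 2.576·0.897998 / 0.44 = 5.2574
n−2 ≥ 27.6403  ⇒  n ≥ 29.6403
Smallest integer n = 30

30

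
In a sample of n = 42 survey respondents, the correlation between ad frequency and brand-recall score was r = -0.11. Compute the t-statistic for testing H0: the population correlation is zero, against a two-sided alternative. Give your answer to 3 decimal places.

t = r·√(n−2) / √(1−r²) with r = -0.11, n = 42
  = -0.11·√40 / √(1 − 0.0121)
  = -0.11·6.324555 / 0.993932
  = -0.695701 / 0.993932 = -0.700

-0.700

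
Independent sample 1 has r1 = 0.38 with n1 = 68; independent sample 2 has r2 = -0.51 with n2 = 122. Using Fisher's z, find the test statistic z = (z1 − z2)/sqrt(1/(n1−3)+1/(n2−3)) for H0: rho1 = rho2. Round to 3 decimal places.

6.242

Fisher z-transforms: z1 = atanh(0.38) = 0.400060, z2 = atanh(-0.51) = -0.562730; difference d = 0.962790
Var(d) = 1/65 + 1/119 = 0.0153846 + 0.0084034 = 0.0237880
z = d/√Var(d) = 0.962790 / √0.0237880 = 0.962790 / 0.154234 = 6.242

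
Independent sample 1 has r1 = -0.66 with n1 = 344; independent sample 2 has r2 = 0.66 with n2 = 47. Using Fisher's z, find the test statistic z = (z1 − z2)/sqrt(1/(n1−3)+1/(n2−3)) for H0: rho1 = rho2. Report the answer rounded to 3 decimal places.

-9.899

Fisher z-transforms: z1 = atanh(-0.66) = -0.792814, z2 = atanh(0.66) = 0.792814; difference d = -1.585628
Var(d) = 1/341 + 1/44 = 0.0029326 + 0.0227273 = 0.0256599
z = d/√Var(d) = -1.585628 / √0.0256599 = -1.585628 / 0.160187 = -9.899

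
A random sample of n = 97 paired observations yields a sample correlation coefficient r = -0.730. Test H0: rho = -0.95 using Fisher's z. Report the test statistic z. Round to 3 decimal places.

8.755

Fisher z: atanh(-0.730) = -0.928727, atanh(-0.95) = -1.831781
z = (z_r − z_0)·√(n−3) = (-0.928727 − (-1.831781))·√94 = 0.903054 · 9.695360 = 8.755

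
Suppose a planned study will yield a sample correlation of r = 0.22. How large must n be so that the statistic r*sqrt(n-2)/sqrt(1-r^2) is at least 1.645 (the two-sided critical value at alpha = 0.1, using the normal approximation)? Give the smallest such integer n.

Need r·√(n−2)/√(1−r²) ≥ 1.645
√(n−2) ≥ 1.645·√(1−0.0484) / 0.22 = 1.645·0.975500 / 0.22 = 7.2941
n−2 ≥ 53.2039  ⇒  n ≥ 55.2039
Smallest integer n = 56

56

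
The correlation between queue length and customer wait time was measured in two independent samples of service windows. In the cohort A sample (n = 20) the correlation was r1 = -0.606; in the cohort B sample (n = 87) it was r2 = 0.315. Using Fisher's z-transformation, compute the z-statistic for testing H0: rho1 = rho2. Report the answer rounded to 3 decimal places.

-3.868

z1 = atanh(-0.606) = -0.702575,  z2 = atanh(0.315) = 0.326087
SE = √(1/(n1−3) + 1/(n2−3)) = √(1/17 + 1/84) = √(0.0588235 + 0.0119048) = √0.0707283 = 0.265948
z = (z1 − z2)/SE = (-0.702575 − 0.326087) / 0.265948 = -1.028662 / 0.265948 = -3.868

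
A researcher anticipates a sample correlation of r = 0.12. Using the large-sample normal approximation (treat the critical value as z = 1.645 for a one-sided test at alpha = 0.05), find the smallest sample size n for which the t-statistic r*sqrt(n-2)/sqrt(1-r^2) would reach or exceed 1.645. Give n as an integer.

r√(n−2)/√(1−r²) ≥ 1.645  ⇔  n−2 ≥ (1.645)²·(1−r²)/r²
(1−r²)/r² = (1−0.0144)/0.0144 = 68.4444
n ≥ 2 + 2.706025·68.4444 = 2 + 185.2123 = 187.2123
⌈187.2123⌉ = 188

188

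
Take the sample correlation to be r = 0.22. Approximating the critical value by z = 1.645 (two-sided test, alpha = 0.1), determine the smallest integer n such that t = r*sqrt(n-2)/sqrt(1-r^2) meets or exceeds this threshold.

Need r·√(n−2)/√(1−r²) ≥ 1.645
√(n−2) ≥ 1.645·√(1−0.0484) / 0.22 = 1.645·0.975500 / 0.22 = 7.2941
n−2 ≥ 53.2039  ⇒  n ≥ 55.2039
Smallest integer n = 56

56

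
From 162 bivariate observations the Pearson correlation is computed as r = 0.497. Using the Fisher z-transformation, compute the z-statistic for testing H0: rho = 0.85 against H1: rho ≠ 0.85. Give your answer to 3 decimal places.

Fisher z: atanh(0.497) = 0.545314, atanh(0.85) = 1.256153
z = (z_r − z_0)·√(n−3) = (0.545314 − 1.256153)·√159 = -0.710839 · 12.609520 = -8.963

-8.963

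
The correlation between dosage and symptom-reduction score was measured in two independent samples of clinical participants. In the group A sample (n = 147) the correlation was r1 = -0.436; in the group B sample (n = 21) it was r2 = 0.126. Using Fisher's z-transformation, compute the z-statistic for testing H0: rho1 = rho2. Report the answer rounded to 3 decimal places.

z1 = atanh(-0.436) = -0.467281,  z2 = atanh(0.126) = 0.126673
SE = √(1/(n1−3) + 1/(n2−3)) = √(1/144 + 1/18) = √(0.0069444 + 0.0555556) = √0.0625000 = 0.250000
z = (z1 − z2)/SE = (-0.467281 − 0.126673) / 0.250000 = -0.593954 / 0.250000 = -2.376

-2.376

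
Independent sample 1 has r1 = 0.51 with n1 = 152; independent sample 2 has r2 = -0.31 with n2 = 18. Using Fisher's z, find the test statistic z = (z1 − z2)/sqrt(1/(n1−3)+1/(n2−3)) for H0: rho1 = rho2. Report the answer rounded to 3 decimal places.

Fisher z-transforms: z1 = atanh(0.51) = 0.562730, z2 = atanh(-0.31) = -0.320545; difference d = 0.883275
Var(d) = 1/149 + 1/15 = 0.0067114 + 0.0666667 = 0.0733781
z = d/√Var(d) = 0.883275 / √0.0733781 = 0.883275 / 0.270884 = 3.261

3.261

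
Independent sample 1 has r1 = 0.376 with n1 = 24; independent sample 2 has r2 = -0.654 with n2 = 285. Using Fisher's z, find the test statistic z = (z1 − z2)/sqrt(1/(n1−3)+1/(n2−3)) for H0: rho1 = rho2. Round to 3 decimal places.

5.206

Fisher z-transforms: z1 = atanh(0.376) = 0.395393, z2 = atanh(-0.654) = -0.782257; difference d = 1.177650
Var(d) = 1/21 + 1/282 = 0.0476190 + 0.0035461 = 0.0511651
z = d/√Var(d) = 1.177650 / √0.0511651 = 1.177650 / 0.226197 = 5.206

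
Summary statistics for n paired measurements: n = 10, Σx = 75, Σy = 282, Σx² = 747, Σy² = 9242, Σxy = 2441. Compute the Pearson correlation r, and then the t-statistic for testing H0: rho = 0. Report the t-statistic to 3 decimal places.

S_xy = nΣxy − ΣxΣy = 10·2441 − 75·282 = 24410 − 21150 = 3260
S_xx = nΣx² − (Σx)² = 10·747 − 75² = 7470 − 5625 = 1845
S_yy = nΣy² − (Σy)² = 10·9242 − 282² = 92420 − 79524 = 12896
r = S_xy / √(S_xx·S_yy) = 3260 / √(1845·12896) = 3260 / √23793120 = 3260 / 4877.8192 = 0.6683
t = r·√(n−2)/√(1−r²) = 0.6683·√8 / √(1−0.446625) = 1.890238 / 0.743892 = 2.541

2.541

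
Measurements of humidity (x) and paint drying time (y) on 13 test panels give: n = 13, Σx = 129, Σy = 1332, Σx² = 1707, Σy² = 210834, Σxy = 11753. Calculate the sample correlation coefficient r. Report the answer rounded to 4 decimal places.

-0.2599

S_xy = nΣxy − ΣxΣy = 13·11753 − 129·1332 = 152789 − 171828 = -19039
S_xx = nΣx² − (Σx)² = 13·1707 − 129² = 22191 − 16641 = 5550
S_yy = nΣy² − (Σy)² = 13·210834 − 1332² = 2740842 − 1774224 = 966618
r = S_xy / √(S_xx·S_yy) = -19039 / √(5550·966618) = -19039 / √5364729900 = -19039 / 73244.3165 = -0.2599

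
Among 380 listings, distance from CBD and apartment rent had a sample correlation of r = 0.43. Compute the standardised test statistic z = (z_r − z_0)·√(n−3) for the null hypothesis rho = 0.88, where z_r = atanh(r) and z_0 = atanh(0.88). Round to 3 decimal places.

-17.783

z_r = atanh(0.43) = 0.459897,  z_0 = atanh(0.88) = 1.375768
SE = 1/√(n−3) = 1/√377 = 0.051503
z = (z_r − z_0)/SE = (0.459897 − 1.375768) / 0.051503 = -0.915871 / 0.051503 = -17.783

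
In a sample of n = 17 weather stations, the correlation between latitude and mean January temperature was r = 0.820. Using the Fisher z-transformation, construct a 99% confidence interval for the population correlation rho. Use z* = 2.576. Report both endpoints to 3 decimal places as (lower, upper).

(0.437, 0.951)

Fisher z: z_r = atanh(r) = ½·ln((1+0.820)/(1−0.820)) = 1.156817
SE(z) = 1/√(n−3) = 1/√14 = 0.267261
99% ⇒ z* = 2.576; margin = 2.576·0.267261 = 0.688464
CI on z-scale: (0.468353, 1.845281)
Back-transform: tanh(0.468353) = 0.436868, tanh(1.845281) = 0.951300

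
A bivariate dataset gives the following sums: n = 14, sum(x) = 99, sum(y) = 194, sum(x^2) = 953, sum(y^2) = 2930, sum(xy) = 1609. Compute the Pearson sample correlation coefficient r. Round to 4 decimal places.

S_xy = nΣxy − ΣxΣy = 14·1609 − 99·194 = 22526 − 19206 = 3320
S_xx = nΣx² − (Σx)² = 14·953 − 99² = 13342 − 9801 = 3541
S_yy = nΣy² − (Σy)² = 14·2930 − 194² = 41020 − 37636 = 3384
r = S_xy / √(S_xx·S_yy) = 3320 / √(3541·3384) = 3320 / √11982744 = 3320 / 3461.6100 = 0.9591

0.9591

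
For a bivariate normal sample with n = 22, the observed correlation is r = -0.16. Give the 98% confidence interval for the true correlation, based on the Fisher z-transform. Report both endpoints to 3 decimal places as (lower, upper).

Fisher z: z_r = atanh(r) = ½·ln((1+(-0.16))/(1−(-0.16))) = -0.161387
SE(z) = 1/√(n−3) = 1/√19 = 0.229416
98% ⇒ z* = 2.326; margin = 2.326·0.229416 = 0.533622
CI on z-scale: (-0.695009, 0.372235)
Back-transform: tanh(-0.695009) = -0.601190, tanh(0.372235) = 0.355945

(-0.601, 0.356)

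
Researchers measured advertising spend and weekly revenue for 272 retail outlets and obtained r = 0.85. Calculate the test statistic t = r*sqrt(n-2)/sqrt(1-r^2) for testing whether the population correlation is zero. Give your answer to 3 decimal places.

t = r·√(n−2) / √(1−r²) with r = 0.85, n = 272
  = 0.85·√270 / √(1 − 0.7225)
  = 0.85·16.431677 / 0.526783
  = 13.966925 / 0.526783 = 26.514

26.514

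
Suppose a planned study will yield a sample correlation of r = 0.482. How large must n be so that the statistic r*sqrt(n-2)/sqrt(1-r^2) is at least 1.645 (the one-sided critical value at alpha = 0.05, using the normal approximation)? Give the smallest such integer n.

r√(n−2)/√(1−r²) ≥ 1.645  ⇔  n−2 ≥ (1.645)²·(1−r²)/r²
(1−r²)/r² = (1−0.232324)/0.232324 = 3.3043
n ≥ 2 + 2.706025·3.3043 = 2 + 8.9415 = 10.9415
⌈10.9415⌉ = 11

11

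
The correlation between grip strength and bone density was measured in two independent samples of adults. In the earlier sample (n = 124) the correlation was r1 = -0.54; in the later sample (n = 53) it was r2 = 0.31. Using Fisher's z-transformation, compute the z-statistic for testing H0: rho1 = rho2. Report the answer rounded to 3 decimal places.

-5.500

Fisher z-transforms: z1 = atanh(-0.54) = -0.604156, z2 = atanh(0.31) = 0.320545; difference d = -0.924701
Var(d) = 1/121 + 1/50 = 0.0082645 + 0.0200000 = 0.0282645
z = d/√Var(d) = -0.924701 / √0.0282645 = -0.924701 / 0.168120 = -5.500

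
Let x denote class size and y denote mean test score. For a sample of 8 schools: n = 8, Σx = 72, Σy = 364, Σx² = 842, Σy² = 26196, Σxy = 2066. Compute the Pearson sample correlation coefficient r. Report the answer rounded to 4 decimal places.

-0.8851

S_xy = nΣxy − ΣxΣy = 8·2066 − 72·364 = 16528 − 26208 = -9680
S_xx = nΣx² − (Σx)² = 8·842 − 72² = 6736 − 5184 = 1552
S_yy = nΣy² − (Σy)² = 8·26196 − 364² = 209568 − 132496 = 77072
r = S_xy / √(S_xx·S_yy) = -9680 / √(1552·77072) = -9680 / √119615744 = -9680 / 10936.8983 = -0.8851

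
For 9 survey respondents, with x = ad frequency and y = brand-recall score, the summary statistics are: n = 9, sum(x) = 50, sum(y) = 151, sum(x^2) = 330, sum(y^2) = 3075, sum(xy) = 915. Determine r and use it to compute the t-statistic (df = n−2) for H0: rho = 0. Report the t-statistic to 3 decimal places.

1.343

S_xy = nΣxy − ΣxΣy = 9·915 − 50·151 = 8235 − 7550 = 685
S_xx = nΣx² − (Σx)² = 9·330 − 50² = 2970 − 2500 = 470
S_yy = nΣy² − (Σy)² = 9·3075 − 151² = 27675 − 22801 = 4874
r = S_xy / √(S_xx·S_yy) = 685 / √(470·4874) = 685 / √2290780 = 685 / 1513.5323 = 0.4526
t = r·√(n−2)/√(1−r²) = 0.4526·√7 / √(1−0.204847) = 1.197467 / 0.891714 = 1.343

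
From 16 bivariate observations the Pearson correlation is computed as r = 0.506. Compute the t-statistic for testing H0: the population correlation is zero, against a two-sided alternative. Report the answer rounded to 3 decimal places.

t = r·√(n−2) / √(1−r²) with r = 0.506, n = 16
  = 0.506·√14 / √(1 − 0.256036)
  = 0.506·3.741657 / 0.862533
  = 1.893278 / 0.862533 = 2.195

2.195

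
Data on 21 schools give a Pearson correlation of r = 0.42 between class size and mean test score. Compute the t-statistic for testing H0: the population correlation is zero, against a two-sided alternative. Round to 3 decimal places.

2.017

t = r·√(n−2) / √(1−r²) with r = 0.42, n = 21
  = 0.42·√19 / √(1 − 0.1764)
  = 0.42·4.358899 / 0.907524
  = 1.830738 / 0.907524 = 2.017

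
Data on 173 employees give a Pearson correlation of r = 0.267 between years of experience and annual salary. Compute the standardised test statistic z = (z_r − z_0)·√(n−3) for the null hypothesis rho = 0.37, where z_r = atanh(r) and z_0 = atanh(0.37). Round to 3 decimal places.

-1.497

z_r = atanh(0.267) = 0.273631,  z_0 = atanh(0.37) = 0.388423
SE = 1/√(n−3) = 1/√170 = 0.076696
z = (z_r − z_0)/SE = (0.273631 − 0.388423) / 0.076696 = -0.114792 / 0.076696 = -1.497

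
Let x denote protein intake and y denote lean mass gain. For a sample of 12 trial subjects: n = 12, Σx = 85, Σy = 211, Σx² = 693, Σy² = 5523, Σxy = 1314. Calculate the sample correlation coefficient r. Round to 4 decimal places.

S_xy = nΣxy − ΣxΣy = 12·1314 − 85·211 = 15768 − 17935 = -2167
S_xx = nΣx² − (Σx)² = 12·693 − 85² = 8316 − 7225 = 1091
S_yy = nΣy² − (Σy)² = 12·5523 − 211² = 66276 − 44521 = 21755
r = S_xy / √(S_xx·S_yy) = -2167 / √(1091·21755) = -2167 / √23734705 = -2167 / 4871.8277 = -0.4448

-0.4448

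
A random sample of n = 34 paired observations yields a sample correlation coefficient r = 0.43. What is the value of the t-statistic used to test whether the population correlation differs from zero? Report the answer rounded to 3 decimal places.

t = r·√(n−2) / √(1−r²) with r = 0.43, n = 34
  = 0.43·√32 / √(1 − 0.1849)
  = 0.43·5.656854 / 0.902829
  = 2.432447 / 0.902829 = 2.694

2.694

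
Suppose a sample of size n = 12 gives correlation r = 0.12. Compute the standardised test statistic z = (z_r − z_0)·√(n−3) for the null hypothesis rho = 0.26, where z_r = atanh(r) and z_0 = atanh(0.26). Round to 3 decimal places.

-0.437

Fisher z: atanh(0.12) = 0.120581, atanh(0.26) = 0.266108
z = (z_r − z_0)·√(n−3) = (0.120581 − 0.266108)·√9 = -0.145527 · 3.000000 = -0.437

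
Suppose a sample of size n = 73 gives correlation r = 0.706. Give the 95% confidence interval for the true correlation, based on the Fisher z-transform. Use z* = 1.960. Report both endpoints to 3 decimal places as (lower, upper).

Fisher z: z_r = atanh(r) = ½·ln((1+0.706)/(1−0.706)) = 0.879163
SE(z) = 1/√(n−3) = 1/√70 = 0.119523
95% ⇒ z* = 1.960; margin = 1.960·0.119523 = 0.234265
CI on z-scale: (0.644898, 1.113428)
Back-transform: tanh(0.644898) = 0.568225, tanh(1.113428) = 0.805271

(0.568, 0.805)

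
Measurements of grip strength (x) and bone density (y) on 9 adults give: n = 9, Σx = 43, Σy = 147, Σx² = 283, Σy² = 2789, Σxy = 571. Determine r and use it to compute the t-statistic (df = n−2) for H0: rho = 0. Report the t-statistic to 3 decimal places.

-3.066

Numerator: nΣxy − (Σx)(Σy) = 9·571 − (43)(147) = -1182
Denominator: √[(nΣx²−(Σx)²)(nΣy²−(Σy)²)]
  nΣx²−(Σx)² = 9·283 − 1849 = 698;  nΣy²−(Σy)² = 9·2789 − 21609 = 3492
  √(698·3492) = √2437416 = 1561.2226
r = -1182 / 1561.2226 = -0.7571
t = r·√(n−2)/√(1−r²) = -0.7571·√7 / √(1−0.573200) = -2.003098 / 0.653299 = -3.066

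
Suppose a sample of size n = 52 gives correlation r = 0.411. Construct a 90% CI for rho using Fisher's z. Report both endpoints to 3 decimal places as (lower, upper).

z_r = atanh(0.411) = 0.436814;  SE = 1/√(n−3) = 1/√49 = 0.142857
z-limits: 0.436814 ± 1.645·0.142857 = 0.436814 ± 0.235000 = [0.201814, 0.671814]
ρ-limits: (tanh 0.201814, tanh 0.671814) = (0.199, 0.586)

(0.199, 0.586)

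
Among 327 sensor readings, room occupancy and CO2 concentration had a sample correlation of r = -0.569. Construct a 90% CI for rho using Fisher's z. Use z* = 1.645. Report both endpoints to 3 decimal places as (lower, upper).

(-0.628, -0.504)

Fisher z: z_r = atanh(r) = ½·ln((1+(-0.569))/(1−(-0.569))) = -0.646043
SE(z) = 1/√(n−3) = 1/√324 = 0.055556
90% ⇒ z* = 1.645; margin = 1.645·0.055556 = 0.091390
CI on z-scale: (-0.737433, -0.554653)
Back-transform: tanh(-0.737433) = -0.627592, tanh(-0.554653) = -0.503999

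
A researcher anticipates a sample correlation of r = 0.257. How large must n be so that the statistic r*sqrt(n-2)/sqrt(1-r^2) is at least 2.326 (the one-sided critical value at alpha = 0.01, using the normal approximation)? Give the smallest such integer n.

Need r·√(n−2)/√(1−r²) ≥ 2.326
√(n−2) ≥ 2.326·√(1−0.066049) / 0.257 = 2.326·0.966411 / 0.257 = 8.7466
n−2 ≥ 76.5030  ⇒  n ≥ 78.5030
Smallest integer n = 79

79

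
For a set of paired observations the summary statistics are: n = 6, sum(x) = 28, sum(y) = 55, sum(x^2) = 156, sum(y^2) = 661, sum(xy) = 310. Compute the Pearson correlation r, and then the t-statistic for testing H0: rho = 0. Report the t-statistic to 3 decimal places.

3.175

S_xy = nΣxy − ΣxΣy = 6·310 − 28·55 = 1860 − 1540 = 320
S_xx = nΣx² − (Σx)² = 6·156 − 28² = 936 − 784 = 152
S_yy = nΣy² − (Σy)² = 6·661 − 55² = 3966 − 3025 = 941
r = S_xy / √(S_xx·S_yy) = 320 / √(152·941) = 320 / √143032 = 320 / 378.1957 = 0.8461
t = r·√(n−2)/√(1−r²) = 0.8461·√4 / √(1−0.715885) = 1.692200 / 0.533024 = 3.175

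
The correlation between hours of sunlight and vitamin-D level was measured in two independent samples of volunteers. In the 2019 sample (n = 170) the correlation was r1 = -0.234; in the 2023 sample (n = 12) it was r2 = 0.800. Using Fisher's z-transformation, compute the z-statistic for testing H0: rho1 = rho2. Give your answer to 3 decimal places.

z1 = atanh(-0.234) = -0.238417,  z2 = atanh(0.800) = 1.098612
SE = √(1/(n1−3) + 1/(n2−3)) = √(1/167 + 1/9) = √(0.0059880 + 0.1111111) = √0.1170991 = 0.342197
z = (z1 − z2)/SE = (-0.238417 − 1.098612) / 0.342197 = -1.337029 / 0.342197 = -3.907

-3.907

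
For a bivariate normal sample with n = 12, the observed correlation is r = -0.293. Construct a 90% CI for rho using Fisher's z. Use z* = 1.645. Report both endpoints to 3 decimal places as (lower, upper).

Fisher z: z_r = atanh(r) = ½·ln((1+(-0.293))/(1−(-0.293))) = -0.301845
SE(z) = 1/√(n−3) = 1/√9 = 0.333333
90% ⇒ z* = 1.645; margin = 1.645·0.333333 = 0.548333
CI on z-scale: (-0.850178, 0.246488)
Back-transform: tanh(-0.850178) = -0.691162, tanh(0.246488) = 0.241615

(-0.691, 0.242)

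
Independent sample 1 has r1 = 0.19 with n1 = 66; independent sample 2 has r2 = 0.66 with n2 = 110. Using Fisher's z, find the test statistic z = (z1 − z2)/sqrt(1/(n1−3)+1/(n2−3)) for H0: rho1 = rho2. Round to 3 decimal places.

z1 = atanh(0.19) = 0.192337,  z2 = atanh(0.66) = 0.792814
SE = √(1/(n1−3) + 1/(n2−3)) = √(1/63 + 1/107) = √(0.0158730 + 0.0093458) = √0.0252188 = 0.158804
z = (z1 − z2)/SE = (0.192337 − 0.792814) / 0.158804 = -0.600477 / 0.158804 = -3.781

-3.781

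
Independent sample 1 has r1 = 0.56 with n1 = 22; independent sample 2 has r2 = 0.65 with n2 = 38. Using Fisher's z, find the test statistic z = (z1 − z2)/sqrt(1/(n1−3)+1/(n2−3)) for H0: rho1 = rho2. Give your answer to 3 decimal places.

z1 = atanh(0.56) = 0.632833,  z2 = atanh(0.65) = 0.775299
SE = √(1/(n1−3) + 1/(n2−3)) = √(1/19 + 1/35) = √(0.0526316 + 0.0285714) = √0.0812030 = 0.284961
z = (z1 − z2)/SE = (0.632833 − 0.775299) / 0.284961 = -0.142466 / 0.284961 = -0.500

-0.500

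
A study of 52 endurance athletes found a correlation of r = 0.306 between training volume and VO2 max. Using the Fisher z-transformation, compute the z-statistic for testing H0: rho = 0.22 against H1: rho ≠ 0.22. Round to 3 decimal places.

Fisher z: atanh(0.306) = 0.316126, atanh(0.22) = 0.223656
z = (z_r − z_0)·√(n−3) = (0.316126 − 0.223656)·√49 = 0.092470 · 7.000000 = 0.647

0.647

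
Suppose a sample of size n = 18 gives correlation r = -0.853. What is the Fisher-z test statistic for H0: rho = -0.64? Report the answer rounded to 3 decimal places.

Fisher z: atanh(-0.853) = -1.267064, atanh(-0.64) = -0.758174
z = (z_r − z_0)·√(n−3) = (-1.267064 − (-0.758174))·√15 = -0.508890 · 3.872983 = -1.971

-1.971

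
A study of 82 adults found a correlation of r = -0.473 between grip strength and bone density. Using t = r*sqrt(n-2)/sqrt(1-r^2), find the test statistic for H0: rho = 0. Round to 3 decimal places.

-4.802

1 − r² = 1 − 0.223729 = 0.776271;  √(1−r²) = 0.881062
√(n−2) = √80 = 8.944272
t = r·√(n−2)/√(1−r²) = -0.473 · 8.944272 / 0.881062 = -4.802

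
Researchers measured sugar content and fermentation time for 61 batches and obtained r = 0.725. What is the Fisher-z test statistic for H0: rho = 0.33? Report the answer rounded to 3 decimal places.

z_r = atanh(0.725) = 0.918106,  z_0 = atanh(0.33) = 0.342828
SE = 1/√(n−3) = 1/√58 = 0.131306
z = (z_r − z_0)/SE = (0.918106 − 0.342828) / 0.131306 = 0.575278 / 0.131306 = 4.381

4.381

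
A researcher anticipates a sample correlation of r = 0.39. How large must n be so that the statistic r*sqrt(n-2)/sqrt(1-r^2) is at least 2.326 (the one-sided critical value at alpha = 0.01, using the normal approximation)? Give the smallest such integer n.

r√(n−2)/√(1−r²) ≥ 2.326  ⇔  n−2 ≥ (2.326)²·(1−r²)/r²
(1−r²)/r² = (1−0.1521)/0.1521 = 5.5746
n ≥ 2 + 5.410276·5.5746 = 2 + 30.1601 = 32.1601
⌈32.1601⌉ = 33

33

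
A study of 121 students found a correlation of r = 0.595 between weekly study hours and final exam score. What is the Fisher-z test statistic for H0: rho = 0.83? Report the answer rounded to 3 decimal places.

-5.461

Fisher z: atanh(0.595) = 0.685371, atanh(0.83) = 1.188136
z = (z_r − z_0)·√(n−3) = (0.685371 − 1.188136)·√118 = -0.502765 · 10.862780 = -5.461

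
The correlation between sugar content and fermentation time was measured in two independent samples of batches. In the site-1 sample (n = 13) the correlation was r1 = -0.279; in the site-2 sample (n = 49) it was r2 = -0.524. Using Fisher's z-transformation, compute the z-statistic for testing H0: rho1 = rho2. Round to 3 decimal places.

z1 = atanh(-0.279) = -0.286597,  z2 = atanh(-0.524) = -0.581838
SE = √(1/(n1−3) + 1/(n2−3)) = √(1/10 + 1/46) = √(0.1000000 + 0.0217391) = √0.1217391 = 0.348911
z = (z1 − z2)/SE = (-0.286597 − (-0.581838)) / 0.348911 = 0.295241 / 0.348911 = 0.846

0.846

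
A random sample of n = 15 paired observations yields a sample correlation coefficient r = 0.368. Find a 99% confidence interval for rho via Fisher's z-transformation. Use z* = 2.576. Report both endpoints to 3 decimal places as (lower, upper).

z_r = atanh(0.368) = 0.386108;  SE = 1/√(n−3) = 1/√12 = 0.288675
z-limits: 0.386108 ± 2.576·0.288675 = 0.386108 ± 0.743627 = [-0.357519, 1.129735]
ρ-limits: (tanh -0.357519, tanh 1.129735) = (-0.343, 0.811)

(-0.343, 0.811)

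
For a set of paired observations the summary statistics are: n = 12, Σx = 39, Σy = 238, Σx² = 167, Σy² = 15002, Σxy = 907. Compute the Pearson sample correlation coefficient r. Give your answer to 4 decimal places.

Numerator: nΣxy − (Σx)(Σy) = 12·907 − (39)(238) = 1602
Denominator: √[(nΣx²−(Σx)²)(nΣy²−(Σy)²)]
  nΣx²−(Σx)² = 12·167 − 1521 = 483;  nΣy²−(Σy)² = 12·15002 − 56644 = 123380
  √(483·123380) = √59592540 = 7719.6205
r = 1602 / 7719.6205 = 0.2075

0.2075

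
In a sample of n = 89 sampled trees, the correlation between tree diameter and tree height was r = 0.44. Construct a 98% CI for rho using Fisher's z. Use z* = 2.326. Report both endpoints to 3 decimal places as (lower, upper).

(0.218, 0.619)

z_r = atanh(0.44) = 0.472231;  SE = 1/√(n−3) = 1/√86 = 0.107833
z-limits: 0.472231 ± 2.326·0.107833 = 0.472231 ± 0.250820 = [0.221411, 0.723051]
ρ-limits: (tanh 0.221411, tanh 0.723051) = (0.218, 0.619)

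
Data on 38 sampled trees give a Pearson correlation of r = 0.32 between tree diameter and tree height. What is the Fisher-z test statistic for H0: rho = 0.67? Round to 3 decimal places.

Fisher z: atanh(0.32) = 0.331647, atanh(0.67) = 0.810743
z = (z_r − z_0)·√(n−3) = (0.331647 − 0.810743)·√35 = -0.479096 · 5.916080 = -2.834

-2.834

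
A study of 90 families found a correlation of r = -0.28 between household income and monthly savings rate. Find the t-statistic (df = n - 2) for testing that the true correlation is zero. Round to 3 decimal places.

-2.736

1 − r² = 1 − 0.0784 = 0.9216;  √(1−r²) = 0.960000
√(n−2) = √88 = 9.380832
t = r·√(n−2)/√(1−r²) = -0.28 · 9.380832 / 0.960000 = -2.736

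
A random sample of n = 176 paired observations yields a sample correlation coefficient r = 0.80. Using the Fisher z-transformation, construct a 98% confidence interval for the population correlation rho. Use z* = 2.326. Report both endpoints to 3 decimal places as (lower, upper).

(0.727, 0.855)

z_r = atanh(0.80) = 1.098612;  SE = 1/√(n−3) = 1/√173 = 0.076029
z-limits: 1.098612 ± 2.326·0.076029 = 1.098612 ± 0.176843 = [0.921769, 1.275455]
ρ-limits: (tanh 0.921769, tanh 1.275455) = (0.727, 0.855)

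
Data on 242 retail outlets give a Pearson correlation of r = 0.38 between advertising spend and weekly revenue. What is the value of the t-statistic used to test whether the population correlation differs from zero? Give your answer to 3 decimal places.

1 − r² = 1 − 0.1444 = 0.8556;  √(1−r²) = 0.924986
√(n−2) = √240 = 15.491933
t = r·√(n−2)/√(1−r²) = 0.38 · 15.491933 / 0.924986 = 6.364

6.364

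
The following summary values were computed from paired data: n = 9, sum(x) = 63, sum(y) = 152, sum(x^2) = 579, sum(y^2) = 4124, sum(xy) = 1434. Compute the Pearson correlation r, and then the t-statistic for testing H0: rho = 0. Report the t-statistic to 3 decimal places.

3.506

Numerator: nΣxy − (Σx)(Σy) = 9·1434 − (63)(152) = 3330
Denominator: √[(nΣx²−(Σx)²)(nΣy²−(Σy)²)]
  nΣx²−(Σx)² = 9·579 − 3969 = 1242;  nΣy²−(Σy)² = 9·4124 − 23104 = 14012
  √(1242·14012) = √17402904 = 4171.6788
r = 3330 / 4171.6788 = 0.7982
t = r·√(n−2)/√(1−r²) = 0.7982·√7 / √(1−0.637123) = 2.111839 / 0.602393 = 3.506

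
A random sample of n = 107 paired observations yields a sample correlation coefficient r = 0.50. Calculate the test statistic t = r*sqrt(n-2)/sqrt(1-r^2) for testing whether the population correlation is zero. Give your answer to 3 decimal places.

1 − r² = 1 − 0.2500 = 0.7500;  √(1−r²) = 0.866025
√(n−2) = √105 = 10.246951
t = r·√(n−2)/√(1−r²) = 0.50 · 10.246951 / 0.866025 = 5.916

5.916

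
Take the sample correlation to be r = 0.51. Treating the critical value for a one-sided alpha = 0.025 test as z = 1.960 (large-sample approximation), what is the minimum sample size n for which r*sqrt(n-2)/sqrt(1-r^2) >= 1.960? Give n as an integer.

r√(n−2)/√(1−r²) ≥ 1.960  ⇔  n−2 ≥ (1.960)²·(1−r²)/r²
(1−r²)/r² = (1−0.2601)/0.2601 = 2.8447
n ≥ 2 + 3.8416·2.8447 = 2 + 10.9282 = 12.9282
⌈12.9282⌉ = 13

13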